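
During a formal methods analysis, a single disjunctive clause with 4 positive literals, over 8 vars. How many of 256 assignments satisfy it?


Step 1: Total=2^8=256
Step 2: Unsat when all 4 false: 2^4=16
Step 3: Sat=256-16=240

240


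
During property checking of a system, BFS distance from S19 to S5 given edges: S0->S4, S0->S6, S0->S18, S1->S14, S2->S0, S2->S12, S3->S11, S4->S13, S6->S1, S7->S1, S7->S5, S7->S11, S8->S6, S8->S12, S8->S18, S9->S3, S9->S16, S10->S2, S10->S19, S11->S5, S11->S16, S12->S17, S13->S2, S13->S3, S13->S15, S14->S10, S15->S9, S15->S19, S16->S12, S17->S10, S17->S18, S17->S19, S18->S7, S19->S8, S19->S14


BFS layer-by-layer from S19:
  dist 0: {S19}
  dist 1: {S8, S14}
  dist 2: {S6, S10, S12, S18}
  dist 3: {S1, S2, S7, S17}
  dist 4: {S0, S5, S11}
  -> S5 reached at distance 4
Shortest path length = 4

4


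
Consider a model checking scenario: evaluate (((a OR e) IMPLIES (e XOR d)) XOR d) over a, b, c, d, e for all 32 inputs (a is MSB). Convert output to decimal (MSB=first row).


Formula: (((a OR e) IMPLIES (e XOR d)) XOR d) over a, b, c, d, e (32 rows)
Evaluate each row (bits = a,b,c,d,e, MSB first):
  row 0 [00000]: (((0 OR 0) IMPLIES (0 XOR 0)) XOR 0) -> 1
  row 1 [00001]: (((0 OR 1) IMPLIES (1 XOR 0)) XOR 0) -> 1
  row 2 [00010]: (((0 OR 0) IMPLIES (0 XOR 1)) XOR 1) -> 0
  row 3 [00011]: (((0 OR 1) IMPLIES (1 XOR 1)) XOR 1) -> 1
  row 4 [00100]: (((0 OR 0) IMPLIES (0 XOR 0)) XOR 0) -> 1
  row 5 [00101]: (((0 OR 1) IMPLIES (1 XOR 0)) XOR 0) -> 1
  row 6 [00110]: (((0 OR 0) IMPLIES (0 XOR 1)) XOR 1) -> 0
  row 7 [00111]: (((0 OR 1) IMPLIES (1 XOR 1)) XOR 1) -> 1
  row 8 [01000]: (((0 OR 0) IMPLIES (0 XOR 0)) XOR 0) -> 1
  row 9 [01001]: (((0 OR 1) IMPLIES (1 XOR 0)) XOR 0) -> 1
  row 10 [01010]: (((0 OR 0) IMPLIES (0 XOR 1)) XOR 1) -> 0
  row 11 [01011]: (((0 OR 1) IMPLIES (1 XOR 1)) XOR 1) -> 1
  row 12 [01100]: (((0 OR 0) IMPLIES (0 XOR 0)) XOR 0) -> 1
  row 13 [01101]: (((0 OR 1) IMPLIES (1 XOR 0)) XOR 0) -> 1
  row 14 [01110]: (((0 OR 0) IMPLIES (0 XOR 1)) XOR 1) -> 0
  row 15 [01111]: (((0 OR 1) IMPLIES (1 XOR 1)) XOR 1) -> 1
  row 16 [10000]: (((1 OR 0) IMPLIES (0 XOR 0)) XOR 0) -> 0
  row 17 [10001]: (((1 OR 1) IMPLIES (1 XOR 0)) XOR 0) -> 1
  row 18 [10010]: (((1 OR 0) IMPLIES (0 XOR 1)) XOR 1) -> 0
  row 19 [10011]: (((1 OR 1) IMPLIES (1 XOR 1)) XOR 1) -> 1
  row 20 [10100]: (((1 OR 0) IMPLIES (0 XOR 0)) XOR 0) -> 0
  row 21 [10101]: (((1 OR 1) IMPLIES (1 XOR 0)) XOR 0) -> 1
  row 22 [10110]: (((1 OR 0) IMPLIES (0 XOR 1)) XOR 1) -> 0
  row 23 [10111]: (((1 OR 1) IMPLIES (1 XOR 1)) XOR 1) -> 1
  row 24 [11000]: (((1 OR 0) IMPLIES (0 XOR 0)) XOR 0) -> 0
  row 25 [11001]: (((1 OR 1) IMPLIES (1 XOR 0)) XOR 0) -> 1
  row 26 [11010]: (((1 OR 0) IMPLIES (0 XOR 1)) XOR 1) -> 0
  row 27 [11011]: (((1 OR 1) IMPLIES (1 XOR 1)) XOR 1) -> 1
  row 28 [11100]: (((1 OR 0) IMPLIES (0 XOR 0)) XOR 0) -> 0
  row 29 [11101]: (((1 OR 1) IMPLIES (1 XOR 0)) XOR 0) -> 1
  row 30 [11110]: (((1 OR 0) IMPLIES (0 XOR 1)) XOR 1) -> 0
  row 31 [11111]: (((1 OR 1) IMPLIES (1 XOR 1)) XOR 1) -> 1
Full result column, 4 rows per line (a,b,c fixed per line; d,e runs 00..11 left to right):
  rows 0-3 [a,b,c=000]: 1101  = hex D
  rows 4-7 [a,b,c=001]: 1101  = hex D
  rows 8-11 [a,b,c=010]: 1101  = hex D
  rows 12-15 [a,b,c=011]: 1101  = hex D
  rows 16-19 [a,b,c=100]: 0101  = hex 5
  rows 20-23 [a,b,c=101]: 0101  = hex 5
  rows 24-27 [a,b,c=110]: 0101  = hex 5
  rows 28-31 [a,b,c=111]: 0101  = hex 5
Output column (row 0 .. row 31) = 11011101110111010101010101010101
Output column grouped in 4s = 1101 1101 1101 1101 0101 0101 0101 0101 = 0xDDDD5555
Convert to decimal digit by digit (value = value*16 + digit):
  D -> 13
  13*16 + 13 (D) = 221
  221*16 + 13 (D) = 3549
  3549*16 + 13 (D) = 56797
  56797*16 + 5 = 908757
  908757*16 + 5 = 14540117
  14540117*16 + 5 = 232641877
  232641877*16 + 5 = 3722270037
Decimal = 3722270037

3722270037


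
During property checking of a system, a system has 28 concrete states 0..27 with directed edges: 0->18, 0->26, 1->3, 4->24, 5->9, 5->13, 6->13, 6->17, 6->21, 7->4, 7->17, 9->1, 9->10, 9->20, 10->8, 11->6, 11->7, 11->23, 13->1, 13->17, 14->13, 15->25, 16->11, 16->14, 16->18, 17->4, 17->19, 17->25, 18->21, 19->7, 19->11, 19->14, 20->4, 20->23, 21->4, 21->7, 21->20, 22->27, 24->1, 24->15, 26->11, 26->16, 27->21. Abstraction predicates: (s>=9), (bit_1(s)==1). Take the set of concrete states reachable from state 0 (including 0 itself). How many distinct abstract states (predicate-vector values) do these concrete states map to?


BFS from 0:
Concrete reachable: {0, 1, 3, 4, 6, 7, 11, 13, 14, 15, 16, 17, 18, 19, 20, 21, 23, 24, 25, 26}
Abstract via predicates (s>=9), (bit_1(s)==1):
  (0,0) <- {0, 1, 4}
  (0,1) <- {3, 6, 7}
  (1,0) <- {13, 16, 17, 20, 21, 24, 25}
  (1,1) <- {11, 14, 15, 18, 19, 23, 26}
Distinct abstract states = 4

4


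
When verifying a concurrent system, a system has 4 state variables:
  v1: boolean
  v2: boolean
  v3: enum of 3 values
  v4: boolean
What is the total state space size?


State space = product of domain sizes of all variables.
Domain sizes:
  v1 (boolean): 2
  v2 (boolean): 2
  v3 (enum of 3 values): 3
  v4 (boolean): 2
Product = 2 * 2 * 3 * 2 = 24

24


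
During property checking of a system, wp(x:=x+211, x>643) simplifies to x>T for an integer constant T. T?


Formula: wp(x:=E, P) = P[E/x] (substitute E for x in postcondition)
Step 1: Postcondition: x>643
Step 2: Substitute x+211 for x: x+211>643
Step 3: Solve for x: x > 643-211 = 432

432


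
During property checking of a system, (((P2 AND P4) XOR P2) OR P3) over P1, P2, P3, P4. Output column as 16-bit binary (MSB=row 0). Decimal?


Formula: (((P2 AND P4) XOR P2) OR P3) over P1, P2, P3, P4 (16 rows)
Evaluate each row (bits = P1,P2,P3,P4, MSB first):
  row 0 [0000]: (((0 AND 0) XOR 0) OR 0) -> 0
  row 1 [0001]: (((0 AND 1) XOR 0) OR 0) -> 0
  row 2 [0010]: (((0 AND 0) XOR 0) OR 1) -> 1
  row 3 [0011]: (((0 AND 1) XOR 0) OR 1) -> 1
  row 4 [0100]: (((1 AND 0) XOR 1) OR 0) -> 1
  row 5 [0101]: (((1 AND 1) XOR 1) OR 0) -> 0
  row 6 [0110]: (((1 AND 0) XOR 1) OR 1) -> 1
  row 7 [0111]: (((1 AND 1) XOR 1) OR 1) -> 1
  row 8 [1000]: (((0 AND 0) XOR 0) OR 0) -> 0
  row 9 [1001]: (((0 AND 1) XOR 0) OR 0) -> 0
  row 10 [1010]: (((0 AND 0) XOR 0) OR 1) -> 1
  row 11 [1011]: (((0 AND 1) XOR 0) OR 1) -> 1
  row 12 [1100]: (((1 AND 0) XOR 1) OR 0) -> 1
  row 13 [1101]: (((1 AND 1) XOR 1) OR 0) -> 0
  row 14 [1110]: (((1 AND 0) XOR 1) OR 1) -> 1
  row 15 [1111]: (((1 AND 1) XOR 1) OR 1) -> 1
Full result column, 4 rows per line (P1,P2 fixed per line; P3,P4 runs 00..11 left to right):
  rows 0-3 [P1,P2=00]: 0011  = hex 3
  rows 4-7 [P1,P2=01]: 1011  = hex B
  rows 8-11 [P1,P2=10]: 0011  = hex 3
  rows 12-15 [P1,P2=11]: 1011  = hex B
Output column (row 0 .. row 15) = 0011101100111011
Output column grouped in 4s = 0011 1011 0011 1011 = 0x3B3B
Convert to decimal digit by digit (value = value*16 + digit):
  3 -> 3
  3*16 + 11 (B) = 59
  59*16 + 3 = 947
  947*16 + 11 (B) = 15163
Decimal = 15163

15163


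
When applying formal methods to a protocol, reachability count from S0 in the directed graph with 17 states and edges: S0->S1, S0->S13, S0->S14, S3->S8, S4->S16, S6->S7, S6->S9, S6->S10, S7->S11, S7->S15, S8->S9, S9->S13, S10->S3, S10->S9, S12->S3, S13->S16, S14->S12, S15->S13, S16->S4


BFS from S0:
  layer 0: {S0}
  layer 1: {S1, S13, S14}
  layer 2: {S12, S16}
  layer 3: {S3, S4}
  layer 4: {S8}
  layer 5: {S9}
Reachable set: {S0, S1, S3, S4, S8, S9, S12, S13, S14, S16}
Count = 10

10


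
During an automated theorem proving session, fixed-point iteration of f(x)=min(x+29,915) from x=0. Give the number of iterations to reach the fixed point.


Step 1: x=0, cap=915, increment=29
Step 2: x grows by 29 each step until capped at 915; fixed point is x=915
Step 3: iterations = ceil(915/29) = 32

32


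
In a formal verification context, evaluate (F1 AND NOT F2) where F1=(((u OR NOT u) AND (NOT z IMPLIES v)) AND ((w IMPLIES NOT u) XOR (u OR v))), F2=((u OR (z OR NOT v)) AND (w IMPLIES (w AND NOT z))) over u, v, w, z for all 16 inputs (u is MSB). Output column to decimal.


F1 = (((u OR NOT u) AND (NOT z IMPLIES v)) AND ((w IMPLIES NOT u) XOR (u OR v)))
F2 = ((u OR (z OR NOT v)) AND (w IMPLIES (w AND NOT z)))
Counterexample to F1=>F2 is where F1=1 and F2=0.
Evaluate each row (bits = u,v,w,z, MSB first):
  row 0 [0000]: F1=0 F2=1 -> F1&~F2 -> 0
  row 1 [0001]: F1=1 F2=1 -> F1&~F2 -> 0
  row 2 [0010]: F1=0 F2=1 -> F1&~F2 -> 0
  row 3 [0011]: F1=1 F2=0 -> F1&~F2 -> 1
  row 4 [0100]: F1=0 F2=0 -> F1&~F2 -> 0
  row 5 [0101]: F1=0 F2=1 -> F1&~F2 -> 0
  row 6 [0110]: F1=0 F2=0 -> F1&~F2 -> 0
  row 7 [0111]: F1=0 F2=0 -> F1&~F2 -> 0
  row 8 [1000]: F1=0 F2=1 -> F1&~F2 -> 0
  row 9 [1001]: F1=0 F2=1 -> F1&~F2 -> 0
  row 10 [1010]: F1=0 F2=1 -> F1&~F2 -> 0
  row 11 [1011]: F1=1 F2=0 -> F1&~F2 -> 1
  row 12 [1100]: F1=0 F2=1 -> F1&~F2 -> 0
  row 13 [1101]: F1=0 F2=1 -> F1&~F2 -> 0
  row 14 [1110]: F1=1 F2=1 -> F1&~F2 -> 0
  row 15 [1111]: F1=1 F2=0 -> F1&~F2 -> 1
Full result column, 4 rows per line (u,v fixed per line; w,z runs 00..11 left to right):
  rows 0-3 [u,v=00]: 0001  = hex 1
  rows 4-7 [u,v=01]: 0000  = hex 0
  rows 8-11 [u,v=10]: 0001  = hex 1
  rows 12-15 [u,v=11]: 0001  = hex 1
Counterexample vector (row 0 .. row 15) = 0001000000010001
Output column grouped in 4s = 0001 0000 0001 0001 = 0x1011
Convert to decimal digit by digit (value = value*16 + digit):
  1 -> 1
  1*16 + 0 = 16
  16*16 + 1 = 257
  257*16 + 1 = 4113
Decimal = 4113

4113


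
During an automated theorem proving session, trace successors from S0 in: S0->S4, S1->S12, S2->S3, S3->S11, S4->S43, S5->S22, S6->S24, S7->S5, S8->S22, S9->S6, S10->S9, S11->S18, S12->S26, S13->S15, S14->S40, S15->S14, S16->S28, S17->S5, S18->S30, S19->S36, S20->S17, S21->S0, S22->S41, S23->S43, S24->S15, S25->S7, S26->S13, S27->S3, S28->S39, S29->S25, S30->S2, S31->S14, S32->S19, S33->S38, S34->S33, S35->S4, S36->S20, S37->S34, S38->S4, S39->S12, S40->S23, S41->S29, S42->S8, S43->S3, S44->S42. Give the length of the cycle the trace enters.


Trace from S0 until a state repeats:
  S0 -> S4 -> S43 -> S3 -> S11 -> S18 -> S30 -> S2 -> S3
S3 first seen at step 3, revisited at step 8.
Cycle length = 8 - 3 = 5

5


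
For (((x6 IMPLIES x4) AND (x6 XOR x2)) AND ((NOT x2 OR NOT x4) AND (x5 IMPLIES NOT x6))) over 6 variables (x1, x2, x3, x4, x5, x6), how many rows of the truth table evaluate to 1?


Formula: (((x6 IMPLIES x4) AND (x6 XOR x2)) AND ((NOT x2 OR NOT x4) AND (x5 IMPLIES NOT x6))) over 6 vars (64 rows)
Evaluate each row (x1, x2, x3, x4, x5, x6 as bits, MSB first):
  row 0 [000000]: (((0 IMPLIES 0) AND (0 XOR 0)) AND ((NOT 0 OR NOT 0) AND (0 IMPLIES NOT 0))) -> 0
  row 1 [000001]: (((1 IMPLIES 0) AND (1 XOR 0)) AND ((NOT 0 OR NOT 0) AND (0 IMPLIES NOT 1))) -> 0
  row 2 [000010]: (((0 IMPLIES 0) AND (0 XOR 0)) AND ((NOT 0 OR NOT 0) AND (1 IMPLIES NOT 0))) -> 0
  row 3 [000011]: (((1 IMPLIES 0) AND (1 XOR 0)) AND ((NOT 0 OR NOT 0) AND (1 IMPLIES NOT 1))) -> 0
  row 4 [000100]: (((0 IMPLIES 1) AND (0 XOR 0)) AND ((NOT 0 OR NOT 1) AND (0 IMPLIES NOT 0))) -> 0
  (every remaining row is evaluated the same way; all 64 results are listed next)
Full result column, 8 rows per line (x1,x2,x3 fixed per line; x4,x5,x6 runs 000..111 left to right):
  rows 0-7 [x1,x2,x3=000]: 00000100  (ones: 1)
  rows 8-15 [x1,x2,x3=001]: 00000100  (ones: 1)
  rows 16-23 [x1,x2,x3=010]: 10100000  (ones: 2)
  rows 24-31 [x1,x2,x3=011]: 10100000  (ones: 2)
  rows 32-39 [x1,x2,x3=100]: 00000100  (ones: 1)
  rows 40-47 [x1,x2,x3=101]: 00000100  (ones: 1)
  rows 48-55 [x1,x2,x3=110]: 10100000  (ones: 2)
  rows 56-63 [x1,x2,x3=111]: 10100000  (ones: 2)
Count of 1-rows = 1+1+2+2+1+1+2+2 = 12

12


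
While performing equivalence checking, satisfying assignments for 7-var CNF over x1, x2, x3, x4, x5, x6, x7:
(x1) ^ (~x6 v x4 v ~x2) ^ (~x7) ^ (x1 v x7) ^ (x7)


CNF with 5 clauses over 7 vars (128 assignments).
An assignment satisfies CNF iff every clause has >=1 true literal.
Check each row (bits = x1,x2,x3,x4,x5,x6,x7; clause T/F shown):
  row 0 [0000000]: clauses=FTTFF -> 0
  row 1 [0000001]: clauses=FTFTT -> 0
  row 2 [0000010]: clauses=FTTFF -> 0
  row 3 [0000011]: clauses=FTFTT -> 0
  row 4 [0000100]: clauses=FTTFF -> 0
  (every remaining row is evaluated the same way; all 128 results are listed next)
Full result column, 8 rows per line (x1,x2,x3,x4 fixed per line; x5,x6,x7 runs 000..111 left to right):
  rows 0-7 [x1,x2,x3,x4=0000]: 00000000  (ones: 0)
  rows 8-15 [x1,x2,x3,x4=0001]: 00000000  (ones: 0)
  rows 16-23 [x1,x2,x3,x4=0010]: 00000000  (ones: 0)
  rows 24-31 [x1,x2,x3,x4=0011]: 00000000  (ones: 0)
  rows 32-39 [x1,x2,x3,x4=0100]: 00000000  (ones: 0)
  rows 40-47 [x1,x2,x3,x4=0101]: 00000000  (ones: 0)
  rows 48-55 [x1,x2,x3,x4=0110]: 00000000  (ones: 0)
  rows 56-63 [x1,x2,x3,x4=0111]: 00000000  (ones: 0)
  rows 64-71 [x1,x2,x3,x4=1000]: 00000000  (ones: 0)
  rows 72-79 [x1,x2,x3,x4=1001]: 00000000  (ones: 0)
  rows 80-87 [x1,x2,x3,x4=1010]: 00000000  (ones: 0)
  rows 88-95 [x1,x2,x3,x4=1011]: 00000000  (ones: 0)
  rows 96-103 [x1,x2,x3,x4=1100]: 00000000  (ones: 0)
  rows 104-111 [x1,x2,x3,x4=1101]: 00000000  (ones: 0)
  rows 112-119 [x1,x2,x3,x4=1110]: 00000000  (ones: 0)
  rows 120-127 [x1,x2,x3,x4=1111]: 00000000  (ones: 0)
Satisfying assignments = 0+0+0+0+0+0+0+0+0+0+0+0+0+0+0+0 = 0

0


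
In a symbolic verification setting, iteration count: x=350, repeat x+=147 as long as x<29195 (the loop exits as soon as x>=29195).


Step 1: x goes from 350 toward 29195 by 147; the body runs while x<29195, so iterations = ceil((bound-start)/step)
Step 2: Distance=28845
Step 3: ceil(28845/147)=197

197


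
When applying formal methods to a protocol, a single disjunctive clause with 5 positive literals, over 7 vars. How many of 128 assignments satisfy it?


Step 1: Total=2^7=128
Step 2: Unsat when all 5 false: 2^2=4
Step 3: Sat=128-4=124

124


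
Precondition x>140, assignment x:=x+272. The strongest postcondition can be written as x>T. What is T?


Formula: sp(P, x:=E) = exists old_x. (x = E[old_x/x]) AND P[old_x/x] (old_x is the value of x before the assignment; eliminate old_x by solving x = E[old_x/x] for old_x)
Step 1: Precondition P: x>140, i.e. old_x > 140
Step 2: Assignment gives x = old_x + 272, so old_x = x - 272
Step 3: Substitute into P: x - 272 > 140
Step 4: Simplify: x > 140+272 = 412

412


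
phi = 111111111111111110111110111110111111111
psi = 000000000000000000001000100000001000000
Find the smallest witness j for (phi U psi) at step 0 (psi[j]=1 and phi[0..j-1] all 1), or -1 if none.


(phi U psi) at 0: need smallest j with psi[j]=1 and phi[i]=1 for all i in [0,j).
Scan from step 0:
  step 0: phi=1, psi=0 -> continue
  step 1: phi=1, psi=0 -> continue
  step 2: phi=1, psi=0 -> continue
  step 3: phi=1, psi=0 -> continue
  step 17: phi=0 -> phi-prefix broken from here
  step 20: psi=1 but phi already failed -> not a witness
  step 24: psi=1 but phi already failed -> not a witness
  step 32: psi=1 but phi already failed -> not a witness
  end of trace: no witness -> -1
Witness step = -1

-1


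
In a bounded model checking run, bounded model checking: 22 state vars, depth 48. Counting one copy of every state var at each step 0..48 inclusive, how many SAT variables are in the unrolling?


BMC unrolls to depth k, creating one copy of each state var for steps 0..k.
Step count = 48 + 1 = 49 (steps 0 through 48)
Vars per step = 22
Total = 22 * 49 = 1078

1078


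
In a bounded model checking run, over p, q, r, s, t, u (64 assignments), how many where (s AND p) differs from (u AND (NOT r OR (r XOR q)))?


F1 = (s AND p)
F2 = (u AND (NOT r OR (r XOR q)))
Evaluate both on each of 64 rows (bits = p,q,r,s,t,u):
  row 0 [000000]: F1=0 F2=0 -> 0
  row 1 [000001]: F1=0 F2=1 (differ) -> 1
  row 2 [000010]: F1=0 F2=0 -> 0
  row 3 [000011]: F1=0 F2=1 (differ) -> 1
  row 4 [000100]: F1=0 F2=0 -> 0
  (every remaining row is evaluated the same way; all 64 results are listed next)
Full result column, 8 rows per line (p,q,r fixed per line; s,t,u runs 000..111 left to right):
  rows 0-7 [p,q,r=000]: 01010101  (ones: 4)
  rows 8-15 [p,q,r=001]: 01010101  (ones: 4)
  rows 16-23 [p,q,r=010]: 01010101  (ones: 4)
  rows 24-31 [p,q,r=011]: 00000000  (ones: 0)
  rows 32-39 [p,q,r=100]: 01011010  (ones: 4)
  rows 40-47 [p,q,r=101]: 01011010  (ones: 4)
  rows 48-55 [p,q,r=110]: 01011010  (ones: 4)
  rows 56-63 [p,q,r=111]: 00001111  (ones: 4)
Disagreements = 4+4+4+0+4+4+4+4 = 28

28


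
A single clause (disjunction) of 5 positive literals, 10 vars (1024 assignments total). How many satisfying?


Step 1: Total=2^10=1024
Step 2: Unsat when all 5 false: 2^5=32
Step 3: Sat=1024-32=992

992


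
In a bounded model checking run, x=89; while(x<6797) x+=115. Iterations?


Step 1: x goes from 89 toward 6797 by 115; the body runs while x<6797, so iterations = ceil((bound-start)/step)
Step 2: Distance=6708
Step 3: ceil(6708/115)=59

59


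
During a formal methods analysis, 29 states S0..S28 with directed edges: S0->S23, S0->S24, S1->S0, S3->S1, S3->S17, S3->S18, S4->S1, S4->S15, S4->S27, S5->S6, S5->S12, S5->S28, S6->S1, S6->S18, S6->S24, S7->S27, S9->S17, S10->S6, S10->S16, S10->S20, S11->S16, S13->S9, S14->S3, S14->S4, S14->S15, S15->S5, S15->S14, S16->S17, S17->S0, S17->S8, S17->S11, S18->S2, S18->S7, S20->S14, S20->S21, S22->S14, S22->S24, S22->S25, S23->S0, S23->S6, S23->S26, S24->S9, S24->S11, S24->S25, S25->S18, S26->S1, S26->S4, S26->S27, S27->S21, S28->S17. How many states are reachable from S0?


BFS from S0:
  layer 0: {S0}
  layer 1: {S23, S24}
  layer 2: {S6, S9, S11, S25, S26}
  layer 3: {S1, S4, S16, S17, S18, S27}
  layer 4: {S2, S7, S8, S15, S21}
  layer 5: {S5, S14}
  layer 6: {S3, S12, S28}
Reachable set: {S0, S1, S2, S3, S4, S5, S6, S7, S8, S9, S11, S12, S14, S15, S16, S17, S18, S21, S23, S24, S25, S26, S27, S28}
Count = 24

24


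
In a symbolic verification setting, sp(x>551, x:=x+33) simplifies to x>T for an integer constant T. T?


Formula: sp(P, x:=E) = exists old_x. (x = E[old_x/x]) AND P[old_x/x] (old_x is the value of x before the assignment; eliminate old_x by solving x = E[old_x/x] for old_x)
Step 1: Precondition P: x>551, i.e. old_x > 551
Step 2: Assignment gives x = old_x + 33, so old_x = x - 33
Step 3: Substitute into P: x - 33 > 551
Step 4: Simplify: x > 551+33 = 584

584


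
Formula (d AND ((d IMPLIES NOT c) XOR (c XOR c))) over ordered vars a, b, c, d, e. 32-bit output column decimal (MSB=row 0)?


Formula: (d AND ((d IMPLIES NOT c) XOR (c XOR c))) over a, b, c, d, e (32 rows)
Evaluate each row (bits = a,b,c,d,e, MSB first):
  row 0 [00000]: (0 AND ((0 IMPLIES NOT 0) XOR (0 XOR 0))) -> 0
  row 1 [00001]: (0 AND ((0 IMPLIES NOT 0) XOR (0 XOR 0))) -> 0
  row 2 [00010]: (1 AND ((1 IMPLIES NOT 0) XOR (0 XOR 0))) -> 1
  row 3 [00011]: (1 AND ((1 IMPLIES NOT 0) XOR (0 XOR 0))) -> 1
  row 4 [00100]: (0 AND ((0 IMPLIES NOT 1) XOR (1 XOR 1))) -> 0
  row 5 [00101]: (0 AND ((0 IMPLIES NOT 1) XOR (1 XOR 1))) -> 0
  row 6 [00110]: (1 AND ((1 IMPLIES NOT 1) XOR (1 XOR 1))) -> 0
  row 7 [00111]: (1 AND ((1 IMPLIES NOT 1) XOR (1 XOR 1))) -> 0
  row 8 [01000]: (0 AND ((0 IMPLIES NOT 0) XOR (0 XOR 0))) -> 0
  row 9 [01001]: (0 AND ((0 IMPLIES NOT 0) XOR (0 XOR 0))) -> 0
  row 10 [01010]: (1 AND ((1 IMPLIES NOT 0) XOR (0 XOR 0))) -> 1
  row 11 [01011]: (1 AND ((1 IMPLIES NOT 0) XOR (0 XOR 0))) -> 1
  row 12 [01100]: (0 AND ((0 IMPLIES NOT 1) XOR (1 XOR 1))) -> 0
  row 13 [01101]: (0 AND ((0 IMPLIES NOT 1) XOR (1 XOR 1))) -> 0
  row 14 [01110]: (1 AND ((1 IMPLIES NOT 1) XOR (1 XOR 1))) -> 0
  row 15 [01111]: (1 AND ((1 IMPLIES NOT 1) XOR (1 XOR 1))) -> 0
  row 16 [10000]: (0 AND ((0 IMPLIES NOT 0) XOR (0 XOR 0))) -> 0
  row 17 [10001]: (0 AND ((0 IMPLIES NOT 0) XOR (0 XOR 0))) -> 0
  row 18 [10010]: (1 AND ((1 IMPLIES NOT 0) XOR (0 XOR 0))) -> 1
  row 19 [10011]: (1 AND ((1 IMPLIES NOT 0) XOR (0 XOR 0))) -> 1
  row 20 [10100]: (0 AND ((0 IMPLIES NOT 1) XOR (1 XOR 1))) -> 0
  row 21 [10101]: (0 AND ((0 IMPLIES NOT 1) XOR (1 XOR 1))) -> 0
  row 22 [10110]: (1 AND ((1 IMPLIES NOT 1) XOR (1 XOR 1))) -> 0
  row 23 [10111]: (1 AND ((1 IMPLIES NOT 1) XOR (1 XOR 1))) -> 0
  row 24 [11000]: (0 AND ((0 IMPLIES NOT 0) XOR (0 XOR 0))) -> 0
  row 25 [11001]: (0 AND ((0 IMPLIES NOT 0) XOR (0 XOR 0))) -> 0
  row 26 [11010]: (1 AND ((1 IMPLIES NOT 0) XOR (0 XOR 0))) -> 1
  row 27 [11011]: (1 AND ((1 IMPLIES NOT 0) XOR (0 XOR 0))) -> 1
  row 28 [11100]: (0 AND ((0 IMPLIES NOT 1) XOR (1 XOR 1))) -> 0
  row 29 [11101]: (0 AND ((0 IMPLIES NOT 1) XOR (1 XOR 1))) -> 0
  row 30 [11110]: (1 AND ((1 IMPLIES NOT 1) XOR (1 XOR 1))) -> 0
  row 31 [11111]: (1 AND ((1 IMPLIES NOT 1) XOR (1 XOR 1))) -> 0
Full result column, 4 rows per line (a,b,c fixed per line; d,e runs 00..11 left to right):
  rows 0-3 [a,b,c=000]: 0011  = hex 3
  rows 4-7 [a,b,c=001]: 0000  = hex 0
  rows 8-11 [a,b,c=010]: 0011  = hex 3
  rows 12-15 [a,b,c=011]: 0000  = hex 0
  rows 16-19 [a,b,c=100]: 0011  = hex 3
  rows 20-23 [a,b,c=101]: 0000  = hex 0
  rows 24-27 [a,b,c=110]: 0011  = hex 3
  rows 28-31 [a,b,c=111]: 0000  = hex 0
Output column (row 0 .. row 31) = 00110000001100000011000000110000
Output column grouped in 4s = 0011 0000 0011 0000 0011 0000 0011 0000 = 0x30303030
Convert to decimal digit by digit (value = value*16 + digit):
  3 -> 3
  3*16 + 0 = 48
  48*16 + 3 = 771
  771*16 + 0 = 12336
  12336*16 + 3 = 197379
  197379*16 + 0 = 3158064
  3158064*16 + 3 = 50529027
  50529027*16 + 0 = 808464432
Decimal = 808464432

808464432


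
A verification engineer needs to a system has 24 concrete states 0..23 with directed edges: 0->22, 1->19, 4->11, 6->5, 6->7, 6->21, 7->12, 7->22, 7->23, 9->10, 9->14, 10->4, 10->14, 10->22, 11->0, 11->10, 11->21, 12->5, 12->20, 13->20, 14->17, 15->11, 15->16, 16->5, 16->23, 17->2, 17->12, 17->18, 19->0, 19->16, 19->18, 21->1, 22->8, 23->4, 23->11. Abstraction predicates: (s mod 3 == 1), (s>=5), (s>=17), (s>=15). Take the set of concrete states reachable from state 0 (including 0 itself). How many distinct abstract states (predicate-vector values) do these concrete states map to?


BFS from 0:
Concrete reachable: {0, 8, 22}
Abstract via predicates (s mod 3 == 1), (s>=5), (s>=17), (s>=15):
  (0,0,0,0) <- {0}
  (0,1,0,0) <- {8}
  (1,1,1,1) <- {22}
Distinct abstract states = 3

3


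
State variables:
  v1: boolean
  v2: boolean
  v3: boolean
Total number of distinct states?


State space = product of domain sizes of all variables.
Domain sizes:
  v1 (boolean): 2
  v2 (boolean): 2
  v3 (boolean): 2
Product = 2 * 2 * 2 = 8

8


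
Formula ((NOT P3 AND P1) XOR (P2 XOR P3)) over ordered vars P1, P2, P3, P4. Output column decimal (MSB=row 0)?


Formula: ((NOT P3 AND P1) XOR (P2 XOR P3)) over P1, P2, P3, P4 (16 rows)
Evaluate each row (bits = P1,P2,P3,P4, MSB first):
  row 0 [0000]: ((NOT 0 AND 0) XOR (0 XOR 0)) -> 0
  row 1 [0001]: ((NOT 0 AND 0) XOR (0 XOR 0)) -> 0
  row 2 [0010]: ((NOT 1 AND 0) XOR (0 XOR 1)) -> 1
  row 3 [0011]: ((NOT 1 AND 0) XOR (0 XOR 1)) -> 1
  row 4 [0100]: ((NOT 0 AND 0) XOR (1 XOR 0)) -> 1
  row 5 [0101]: ((NOT 0 AND 0) XOR (1 XOR 0)) -> 1
  row 6 [0110]: ((NOT 1 AND 0) XOR (1 XOR 1)) -> 0
  row 7 [0111]: ((NOT 1 AND 0) XOR (1 XOR 1)) -> 0
  row 8 [1000]: ((NOT 0 AND 1) XOR (0 XOR 0)) -> 1
  row 9 [1001]: ((NOT 0 AND 1) XOR (0 XOR 0)) -> 1
  row 10 [1010]: ((NOT 1 AND 1) XOR (0 XOR 1)) -> 1
  row 11 [1011]: ((NOT 1 AND 1) XOR (0 XOR 1)) -> 1
  row 12 [1100]: ((NOT 0 AND 1) XOR (1 XOR 0)) -> 0
  row 13 [1101]: ((NOT 0 AND 1) XOR (1 XOR 0)) -> 0
  row 14 [1110]: ((NOT 1 AND 1) XOR (1 XOR 1)) -> 0
  row 15 [1111]: ((NOT 1 AND 1) XOR (1 XOR 1)) -> 0
Full result column, 4 rows per line (P1,P2 fixed per line; P3,P4 runs 00..11 left to right):
  rows 0-3 [P1,P2=00]: 0011  = hex 3
  rows 4-7 [P1,P2=01]: 1100  = hex C
  rows 8-11 [P1,P2=10]: 1111  = hex F
  rows 12-15 [P1,P2=11]: 0000  = hex 0
Output column (row 0 .. row 15) = 0011110011110000
Output column grouped in 4s = 0011 1100 1111 0000 = 0x3CF0
Convert to decimal digit by digit (value = value*16 + digit):
  3 -> 3
  3*16 + 12 (C) = 60
  60*16 + 15 (F) = 975
  975*16 + 0 = 15600
Decimal = 15600

15600


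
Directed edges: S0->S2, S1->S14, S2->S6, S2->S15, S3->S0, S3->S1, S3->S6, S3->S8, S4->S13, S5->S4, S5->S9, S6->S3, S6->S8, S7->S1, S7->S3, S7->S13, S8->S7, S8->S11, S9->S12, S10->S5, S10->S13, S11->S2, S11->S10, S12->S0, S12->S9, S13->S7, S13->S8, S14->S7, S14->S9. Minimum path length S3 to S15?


BFS layer-by-layer from S3:
  dist 0: {S3}
  dist 1: {S0, S1, S6, S8}
  dist 2: {S2, S7, S11, S14}
  dist 3: {S9, S10, S13, S15}
  -> S15 reached at distance 3
Shortest path length = 3

3


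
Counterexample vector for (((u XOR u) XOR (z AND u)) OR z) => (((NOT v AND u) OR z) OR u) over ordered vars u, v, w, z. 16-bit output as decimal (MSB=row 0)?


F1 = (((u XOR u) XOR (z AND u)) OR z)
F2 = (((NOT v AND u) OR z) OR u)
Counterexample to F1=>F2 is where F1=1 and F2=0.
Evaluate each row (bits = u,v,w,z, MSB first):
  row 0 [0000]: F1=0 F2=0 -> F1&~F2 -> 0
  row 1 [0001]: F1=1 F2=1 -> F1&~F2 -> 0
  row 2 [0010]: F1=0 F2=0 -> F1&~F2 -> 0
  row 3 [0011]: F1=1 F2=1 -> F1&~F2 -> 0
  row 4 [0100]: F1=0 F2=0 -> F1&~F2 -> 0
  row 5 [0101]: F1=1 F2=1 -> F1&~F2 -> 0
  row 6 [0110]: F1=0 F2=0 -> F1&~F2 -> 0
  row 7 [0111]: F1=1 F2=1 -> F1&~F2 -> 0
  row 8 [1000]: F1=0 F2=1 -> F1&~F2 -> 0
  row 9 [1001]: F1=1 F2=1 -> F1&~F2 -> 0
  row 10 [1010]: F1=0 F2=1 -> F1&~F2 -> 0
  row 11 [1011]: F1=1 F2=1 -> F1&~F2 -> 0
  row 12 [1100]: F1=0 F2=1 -> F1&~F2 -> 0
  row 13 [1101]: F1=1 F2=1 -> F1&~F2 -> 0
  row 14 [1110]: F1=0 F2=1 -> F1&~F2 -> 0
  row 15 [1111]: F1=1 F2=1 -> F1&~F2 -> 0
Full result column, 4 rows per line (u,v fixed per line; w,z runs 00..11 left to right):
  rows 0-3 [u,v=00]: 0000  = hex 0
  rows 4-7 [u,v=01]: 0000  = hex 0
  rows 8-11 [u,v=10]: 0000  = hex 0
  rows 12-15 [u,v=11]: 0000  = hex 0
Counterexample vector (row 0 .. row 15) = 0000000000000000
Output column grouped in 4s = 0000 0000 0000 0000 = 0x0000
Convert to decimal digit by digit (value = value*16 + digit):
  0 -> 0
  0*16 + 0 = 0
  0*16 + 0 = 0
  0*16 + 0 = 0
Decimal = 0

0


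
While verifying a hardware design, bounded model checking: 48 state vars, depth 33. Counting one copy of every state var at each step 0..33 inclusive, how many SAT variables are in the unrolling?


BMC unrolls to depth k, creating one copy of each state var for steps 0..k.
Step count = 33 + 1 = 34 (steps 0 through 33)
Vars per step = 48
Total = 48 * 34 = 1632

1632


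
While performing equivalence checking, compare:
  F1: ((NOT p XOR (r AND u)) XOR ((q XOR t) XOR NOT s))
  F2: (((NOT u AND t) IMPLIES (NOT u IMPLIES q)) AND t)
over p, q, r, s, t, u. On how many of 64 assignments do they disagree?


F1 = ((NOT p XOR (r AND u)) XOR ((q XOR t) XOR NOT s))
F2 = (((NOT u AND t) IMPLIES (NOT u IMPLIES q)) AND t)
Evaluate both on each of 64 rows (bits = p,q,r,s,t,u):
  row 0 [000000]: F1=0 F2=0 -> 0
  row 1 [000001]: F1=0 F2=0 -> 0
  row 2 [000010]: F1=1 F2=0 (differ) -> 1
  row 3 [000011]: F1=1 F2=1 -> 0
  row 4 [000100]: F1=1 F2=0 (differ) -> 1
  (every remaining row is evaluated the same way; all 64 results are listed next)
Full result column, 8 rows per line (p,q,r fixed per line; s,t,u runs 000..111 left to right):
  rows 0-7 [p,q,r=000]: 00101101  (ones: 4)
  rows 8-15 [p,q,r=001]: 01111000  (ones: 4)
  rows 16-23 [p,q,r=010]: 11110000  (ones: 4)
  rows 24-31 [p,q,r=011]: 10100101  (ones: 4)
  rows 32-39 [p,q,r=100]: 11010010  (ones: 4)
  rows 40-47 [p,q,r=101]: 10000111  (ones: 4)
  rows 48-55 [p,q,r=110]: 00001111  (ones: 4)
  rows 56-63 [p,q,r=111]: 01011010  (ones: 4)
Disagreements = 4+4+4+4+4+4+4+4 = 32

32


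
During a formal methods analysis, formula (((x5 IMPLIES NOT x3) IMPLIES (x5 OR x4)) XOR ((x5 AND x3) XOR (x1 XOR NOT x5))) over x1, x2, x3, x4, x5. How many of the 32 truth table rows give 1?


Formula: (((x5 IMPLIES NOT x3) IMPLIES (x5 OR x4)) XOR ((x5 AND x3) XOR (x1 XOR NOT x5))) over 5 vars (32 rows)
Evaluate each row (x1, x2, x3, x4, x5 as bits, MSB first):
  row 0 [00000]: (((0 IMPLIES NOT 0) IMPLIES (0 OR 0)) XOR ((0 AND 0) XOR (0 XOR NOT 0))) -> 1
  row 1 [00001]: (((1 IMPLIES NOT 0) IMPLIES (1 OR 0)) XOR ((1 AND 0) XOR (0 XOR NOT 1))) -> 1
  row 2 [00010]: (((0 IMPLIES NOT 0) IMPLIES (0 OR 1)) XOR ((0 AND 0) XOR (0 XOR NOT 0))) -> 0
  row 3 [00011]: (((1 IMPLIES NOT 0) IMPLIES (1 OR 1)) XOR ((1 AND 0) XOR (0 XOR NOT 1))) -> 1
  row 4 [00100]: (((0 IMPLIES NOT 1) IMPLIES (0 OR 0)) XOR ((0 AND 1) XOR (0 XOR NOT 0))) -> 1
  row 5 [00101]: (((1 IMPLIES NOT 1) IMPLIES (1 OR 0)) XOR ((1 AND 1) XOR (0 XOR NOT 1))) -> 0
  row 6 [00110]: (((0 IMPLIES NOT 1) IMPLIES (0 OR 1)) XOR ((0 AND 1) XOR (0 XOR NOT 0))) -> 0
  row 7 [00111]: (((1 IMPLIES NOT 1) IMPLIES (1 OR 1)) XOR ((1 AND 1) XOR (0 XOR NOT 1))) -> 0
  row 8 [01000]: (((0 IMPLIES NOT 0) IMPLIES (0 OR 0)) XOR ((0 AND 0) XOR (0 XOR NOT 0))) -> 1
  row 9 [01001]: (((1 IMPLIES NOT 0) IMPLIES (1 OR 0)) XOR ((1 AND 0) XOR (0 XOR NOT 1))) -> 1
  row 10 [01010]: (((0 IMPLIES NOT 0) IMPLIES (0 OR 1)) XOR ((0 AND 0) XOR (0 XOR NOT 0))) -> 0
  row 11 [01011]: (((1 IMPLIES NOT 0) IMPLIES (1 OR 1)) XOR ((1 AND 0) XOR (0 XOR NOT 1))) -> 1
  row 12 [01100]: (((0 IMPLIES NOT 1) IMPLIES (0 OR 0)) XOR ((0 AND 1) XOR (0 XOR NOT 0))) -> 1
  row 13 [01101]: (((1 IMPLIES NOT 1) IMPLIES (1 OR 0)) XOR ((1 AND 1) XOR (0 XOR NOT 1))) -> 0
  row 14 [01110]: (((0 IMPLIES NOT 1) IMPLIES (0 OR 1)) XOR ((0 AND 1) XOR (0 XOR NOT 0))) -> 0
  row 15 [01111]: (((1 IMPLIES NOT 1) IMPLIES (1 OR 1)) XOR ((1 AND 1) XOR (0 XOR NOT 1))) -> 0
  row 16 [10000]: (((0 IMPLIES NOT 0) IMPLIES (0 OR 0)) XOR ((0 AND 0) XOR (1 XOR NOT 0))) -> 0
  row 17 [10001]: (((1 IMPLIES NOT 0) IMPLIES (1 OR 0)) XOR ((1 AND 0) XOR (1 XOR NOT 1))) -> 0
  row 18 [10010]: (((0 IMPLIES NOT 0) IMPLIES (0 OR 1)) XOR ((0 AND 0) XOR (1 XOR NOT 0))) -> 1
  row 19 [10011]: (((1 IMPLIES NOT 0) IMPLIES (1 OR 1)) XOR ((1 AND 0) XOR (1 XOR NOT 1))) -> 0
  row 20 [10100]: (((0 IMPLIES NOT 1) IMPLIES (0 OR 0)) XOR ((0 AND 1) XOR (1 XOR NOT 0))) -> 0
  row 21 [10101]: (((1 IMPLIES NOT 1) IMPLIES (1 OR 0)) XOR ((1 AND 1) XOR (1 XOR NOT 1))) -> 1
  row 22 [10110]: (((0 IMPLIES NOT 1) IMPLIES (0 OR 1)) XOR ((0 AND 1) XOR (1 XOR NOT 0))) -> 1
  row 23 [10111]: (((1 IMPLIES NOT 1) IMPLIES (1 OR 1)) XOR ((1 AND 1) XOR (1 XOR NOT 1))) -> 1
  row 24 [11000]: (((0 IMPLIES NOT 0) IMPLIES (0 OR 0)) XOR ((0 AND 0) XOR (1 XOR NOT 0))) -> 0
  row 25 [11001]: (((1 IMPLIES NOT 0) IMPLIES (1 OR 0)) XOR ((1 AND 0) XOR (1 XOR NOT 1))) -> 0
  row 26 [11010]: (((0 IMPLIES NOT 0) IMPLIES (0 OR 1)) XOR ((0 AND 0) XOR (1 XOR NOT 0))) -> 1
  row 27 [11011]: (((1 IMPLIES NOT 0) IMPLIES (1 OR 1)) XOR ((1 AND 0) XOR (1 XOR NOT 1))) -> 0
  row 28 [11100]: (((0 IMPLIES NOT 1) IMPLIES (0 OR 0)) XOR ((0 AND 1) XOR (1 XOR NOT 0))) -> 0
  row 29 [11101]: (((1 IMPLIES NOT 1) IMPLIES (1 OR 0)) XOR ((1 AND 1) XOR (1 XOR NOT 1))) -> 1
  row 30 [11110]: (((0 IMPLIES NOT 1) IMPLIES (0 OR 1)) XOR ((0 AND 1) XOR (1 XOR NOT 0))) -> 1
  row 31 [11111]: (((1 IMPLIES NOT 1) IMPLIES (1 OR 1)) XOR ((1 AND 1) XOR (1 XOR NOT 1))) -> 1
Full result column, 8 rows per line (x1,x2 fixed per line; x3,x4,x5 runs 000..111 left to right):
  rows 0-7 [x1,x2=00]: 11011000  (ones: 4)
  rows 8-15 [x1,x2=01]: 11011000  (ones: 4)
  rows 16-23 [x1,x2=10]: 00100111  (ones: 4)
  rows 24-31 [x1,x2=11]: 00100111  (ones: 4)
Count of 1-rows = 4+4+4+4 = 16

16


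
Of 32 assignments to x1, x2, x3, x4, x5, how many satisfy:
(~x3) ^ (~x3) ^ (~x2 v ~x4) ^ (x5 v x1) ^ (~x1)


CNF with 5 clauses over 5 vars (32 assignments).
An assignment satisfies CNF iff every clause has >=1 true literal.
Check each row (bits = x1,x2,x3,x4,x5; clause T/F shown):
  row 0 [00000]: clauses=TTTFT -> 0
  row 1 [00001]: clauses=TTTTT -> 1
  row 2 [00010]: clauses=TTTFT -> 0
  row 3 [00011]: clauses=TTTTT -> 1
  row 4 [00100]: clauses=FFTFT -> 0
  row 5 [00101]: clauses=FFTTT -> 0
  row 6 [00110]: clauses=FFTFT -> 0
  row 7 [00111]: clauses=FFTTT -> 0
  row 8 [01000]: clauses=TTTFT -> 0
  row 9 [01001]: clauses=TTTTT -> 1
  row 10 [01010]: clauses=TTFFT -> 0
  row 11 [01011]: clauses=TTFTT -> 0
  row 12 [01100]: clauses=FFTFT -> 0
  row 13 [01101]: clauses=FFTTT -> 0
  row 14 [01110]: clauses=FFFFT -> 0
  row 15 [01111]: clauses=FFFTT -> 0
  row 16 [10000]: clauses=TTTTF -> 0
  row 17 [10001]: clauses=TTTTF -> 0
  row 18 [10010]: clauses=TTTTF -> 0
  row 19 [10011]: clauses=TTTTF -> 0
  row 20 [10100]: clauses=FFTTF -> 0
  row 21 [10101]: clauses=FFTTF -> 0
  row 22 [10110]: clauses=FFTTF -> 0
  row 23 [10111]: clauses=FFTTF -> 0
  row 24 [11000]: clauses=TTTTF -> 0
  row 25 [11001]: clauses=TTTTF -> 0
  row 26 [11010]: clauses=TTFTF -> 0
  row 27 [11011]: clauses=TTFTF -> 0
  row 28 [11100]: clauses=FFTTF -> 0
  row 29 [11101]: clauses=FFTTF -> 0
  row 30 [11110]: clauses=FFFTF -> 0
  row 31 [11111]: clauses=FFFTF -> 0
Full result column, 8 rows per line (x1,x2 fixed per line; x3,x4,x5 runs 000..111 left to right):
  rows 0-7 [x1,x2=00]: 01010000  (ones: 2)
  rows 8-15 [x1,x2=01]: 01000000  (ones: 1)
  rows 16-23 [x1,x2=10]: 00000000  (ones: 0)
  rows 24-31 [x1,x2=11]: 00000000  (ones: 0)
Satisfying assignments = 2+1+0+0 = 3

3


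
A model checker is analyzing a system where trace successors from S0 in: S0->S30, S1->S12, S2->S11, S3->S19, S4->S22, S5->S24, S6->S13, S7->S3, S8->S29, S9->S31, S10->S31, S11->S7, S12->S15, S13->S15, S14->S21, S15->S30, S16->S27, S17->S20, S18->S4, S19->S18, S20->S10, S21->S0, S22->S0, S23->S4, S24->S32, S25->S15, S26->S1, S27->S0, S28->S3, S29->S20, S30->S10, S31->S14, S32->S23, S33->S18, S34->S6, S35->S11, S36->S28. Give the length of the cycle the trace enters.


Trace from S0 until a state repeats:
  S0 -> S30 -> S10 -> S31 -> S14 -> S21 -> S0
S0 first seen at step 0, revisited at step 6.
Cycle length = 6 - 0 = 6

6


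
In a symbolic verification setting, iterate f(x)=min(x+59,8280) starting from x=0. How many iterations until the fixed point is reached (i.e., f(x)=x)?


Step 1: x=0, cap=8280, increment=59
Step 2: x grows by 59 each step until capped at 8280; fixed point is x=8280
Step 3: iterations = ceil(8280/59) = 141

141


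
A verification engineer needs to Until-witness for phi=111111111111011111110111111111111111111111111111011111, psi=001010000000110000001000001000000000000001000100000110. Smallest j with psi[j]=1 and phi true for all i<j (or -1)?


(phi U psi) at 0: need smallest j with psi[j]=1 and phi[i]=1 for all i in [0,j).
Scan from step 0:
  step 0: phi=1, psi=0 -> continue
  step 1: phi=1, psi=0 -> continue
  step 2: psi=1 and phi held for [0,2) -> witness found
Witness step = 2

2


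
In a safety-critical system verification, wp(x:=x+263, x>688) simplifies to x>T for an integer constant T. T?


Formula: wp(x:=E, P) = P[E/x] (substitute E for x in postcondition)
Step 1: Postcondition: x>688
Step 2: Substitute x+263 for x: x+263>688
Step 3: Solve for x: x > 688-263 = 425

425


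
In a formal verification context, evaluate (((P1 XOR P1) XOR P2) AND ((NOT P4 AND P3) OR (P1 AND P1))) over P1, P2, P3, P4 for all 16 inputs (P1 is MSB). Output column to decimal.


Formula: (((P1 XOR P1) XOR P2) AND ((NOT P4 AND P3) OR (P1 AND P1))) over P1, P2, P3, P4 (16 rows)
Evaluate each row (bits = P1,P2,P3,P4, MSB first):
  row 0 [0000]: (((0 XOR 0) XOR 0) AND ((NOT 0 AND 0) OR (0 AND 0))) -> 0
  row 1 [0001]: (((0 XOR 0) XOR 0) AND ((NOT 1 AND 0) OR (0 AND 0))) -> 0
  row 2 [0010]: (((0 XOR 0) XOR 0) AND ((NOT 0 AND 1) OR (0 AND 0))) -> 0
  row 3 [0011]: (((0 XOR 0) XOR 0) AND ((NOT 1 AND 1) OR (0 AND 0))) -> 0
  row 4 [0100]: (((0 XOR 0) XOR 1) AND ((NOT 0 AND 0) OR (0 AND 0))) -> 0
  row 5 [0101]: (((0 XOR 0) XOR 1) AND ((NOT 1 AND 0) OR (0 AND 0))) -> 0
  row 6 [0110]: (((0 XOR 0) XOR 1) AND ((NOT 0 AND 1) OR (0 AND 0))) -> 1
  row 7 [0111]: (((0 XOR 0) XOR 1) AND ((NOT 1 AND 1) OR (0 AND 0))) -> 0
  row 8 [1000]: (((1 XOR 1) XOR 0) AND ((NOT 0 AND 0) OR (1 AND 1))) -> 0
  row 9 [1001]: (((1 XOR 1) XOR 0) AND ((NOT 1 AND 0) OR (1 AND 1))) -> 0
  row 10 [1010]: (((1 XOR 1) XOR 0) AND ((NOT 0 AND 1) OR (1 AND 1))) -> 0
  row 11 [1011]: (((1 XOR 1) XOR 0) AND ((NOT 1 AND 1) OR (1 AND 1))) -> 0
  row 12 [1100]: (((1 XOR 1) XOR 1) AND ((NOT 0 AND 0) OR (1 AND 1))) -> 1
  row 13 [1101]: (((1 XOR 1) XOR 1) AND ((NOT 1 AND 0) OR (1 AND 1))) -> 1
  row 14 [1110]: (((1 XOR 1) XOR 1) AND ((NOT 0 AND 1) OR (1 AND 1))) -> 1
  row 15 [1111]: (((1 XOR 1) XOR 1) AND ((NOT 1 AND 1) OR (1 AND 1))) -> 1
Full result column, 4 rows per line (P1,P2 fixed per line; P3,P4 runs 00..11 left to right):
  rows 0-3 [P1,P2=00]: 0000  = hex 0
  rows 4-7 [P1,P2=01]: 0010  = hex 2
  rows 8-11 [P1,P2=10]: 0000  = hex 0
  rows 12-15 [P1,P2=11]: 1111  = hex F
Output column (row 0 .. row 15) = 0000001000001111
Output column grouped in 4s = 0000 0010 0000 1111 = 0x020F
Convert to decimal digit by digit (value = value*16 + digit):
  0 -> 0
  0*16 + 2 = 2
  2*16 + 0 = 32
  32*16 + 15 (F) = 527
Decimal = 527

527


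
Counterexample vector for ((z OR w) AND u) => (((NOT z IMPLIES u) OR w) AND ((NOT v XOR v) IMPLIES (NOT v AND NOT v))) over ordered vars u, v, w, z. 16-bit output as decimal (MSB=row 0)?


F1 = ((z OR w) AND u)
F2 = (((NOT z IMPLIES u) OR w) AND ((NOT v XOR v) IMPLIES (NOT v AND NOT v)))
Counterexample to F1=>F2 is where F1=1 and F2=0.
Evaluate each row (bits = u,v,w,z, MSB first):
  row 0 [0000]: F1=0 F2=0 -> F1&~F2 -> 0
  row 1 [0001]: F1=0 F2=1 -> F1&~F2 -> 0
  row 2 [0010]: F1=0 F2=1 -> F1&~F2 -> 0
  row 3 [0011]: F1=0 F2=1 -> F1&~F2 -> 0
  row 4 [0100]: F1=0 F2=0 -> F1&~F2 -> 0
  row 5 [0101]: F1=0 F2=0 -> F1&~F2 -> 0
  row 6 [0110]: F1=0 F2=0 -> F1&~F2 -> 0
  row 7 [0111]: F1=0 F2=0 -> F1&~F2 -> 0
  row 8 [1000]: F1=0 F2=1 -> F1&~F2 -> 0
  row 9 [1001]: F1=1 F2=1 -> F1&~F2 -> 0
  row 10 [1010]: F1=1 F2=1 -> F1&~F2 -> 0
  row 11 [1011]: F1=1 F2=1 -> F1&~F2 -> 0
  row 12 [1100]: F1=0 F2=0 -> F1&~F2 -> 0
  row 13 [1101]: F1=1 F2=0 -> F1&~F2 -> 1
  row 14 [1110]: F1=1 F2=0 -> F1&~F2 -> 1
  row 15 [1111]: F1=1 F2=0 -> F1&~F2 -> 1
Full result column, 4 rows per line (u,v fixed per line; w,z runs 00..11 left to right):
  rows 0-3 [u,v=00]: 0000  = hex 0
  rows 4-7 [u,v=01]: 0000  = hex 0
  rows 8-11 [u,v=10]: 0000  = hex 0
  rows 12-15 [u,v=11]: 0111  = hex 7
Counterexample vector (row 0 .. row 15) = 0000000000000111
Output column grouped in 4s = 0000 0000 0000 0111 = 0x0007
Convert to decimal digit by digit (value = value*16 + digit):
  0 -> 0
  0*16 + 0 = 0
  0*16 + 0 = 0
  0*16 + 7 = 7
Decimal = 7

7


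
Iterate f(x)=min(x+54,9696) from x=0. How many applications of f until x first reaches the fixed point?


Step 1: x=0, cap=9696, increment=54
Step 2: x grows by 54 each step until capped at 9696; fixed point is x=9696
Step 3: iterations = ceil(9696/54) = 180

180


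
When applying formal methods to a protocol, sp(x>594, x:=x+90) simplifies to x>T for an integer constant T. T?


Formula: sp(P, x:=E) = exists old_x. (x = E[old_x/x]) AND P[old_x/x] (old_x is the value of x before the assignment; eliminate old_x by solving x = E[old_x/x] for old_x)
Step 1: Precondition P: x>594, i.e. old_x > 594
Step 2: Assignment gives x = old_x + 90, so old_x = x - 90
Step 3: Substitute into P: x - 90 > 594
Step 4: Simplify: x > 594+90 = 684

684


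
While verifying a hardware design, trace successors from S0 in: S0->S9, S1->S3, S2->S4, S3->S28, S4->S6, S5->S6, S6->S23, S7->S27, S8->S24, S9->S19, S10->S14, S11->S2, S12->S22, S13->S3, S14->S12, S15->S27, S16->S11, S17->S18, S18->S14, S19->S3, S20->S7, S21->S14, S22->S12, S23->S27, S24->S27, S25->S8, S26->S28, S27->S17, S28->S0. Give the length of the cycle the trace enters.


Trace from S0 until a state repeats:
  S0 -> S9 -> S19 -> S3 -> S28 -> S0
S0 first seen at step 0, revisited at step 5.
Cycle length = 5 - 0 = 5

5


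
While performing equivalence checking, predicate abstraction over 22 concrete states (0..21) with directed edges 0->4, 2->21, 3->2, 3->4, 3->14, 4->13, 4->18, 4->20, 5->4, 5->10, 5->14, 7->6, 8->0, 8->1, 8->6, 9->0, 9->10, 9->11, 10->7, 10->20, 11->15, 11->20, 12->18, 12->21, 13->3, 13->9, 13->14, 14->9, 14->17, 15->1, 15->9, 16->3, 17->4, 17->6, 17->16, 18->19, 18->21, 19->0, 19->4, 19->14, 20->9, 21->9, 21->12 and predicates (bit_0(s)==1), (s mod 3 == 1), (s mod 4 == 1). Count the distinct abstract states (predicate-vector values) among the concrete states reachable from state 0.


BFS from 0:
Concrete reachable: {0, 1, 2, 3, 4, 6, 7, 9, 10, 11, 12, 13, 14, 15, 16, 17, 18, 19, 20, 21}
Abstract via predicates (bit_0(s)==1), (s mod 3 == 1), (s mod 4 == 1):
  (0,0,0) <- {0, 2, 6, 12, 14, 18, 20}
  (0,1,0) <- {4, 10, 16}
  (1,0,0) <- {3, 11, 15}
  (1,0,1) <- {9, 17, 21}
  (1,1,0) <- {7, 19}
  (1,1,1) <- {1, 13}
Distinct abstract states = 6

6
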